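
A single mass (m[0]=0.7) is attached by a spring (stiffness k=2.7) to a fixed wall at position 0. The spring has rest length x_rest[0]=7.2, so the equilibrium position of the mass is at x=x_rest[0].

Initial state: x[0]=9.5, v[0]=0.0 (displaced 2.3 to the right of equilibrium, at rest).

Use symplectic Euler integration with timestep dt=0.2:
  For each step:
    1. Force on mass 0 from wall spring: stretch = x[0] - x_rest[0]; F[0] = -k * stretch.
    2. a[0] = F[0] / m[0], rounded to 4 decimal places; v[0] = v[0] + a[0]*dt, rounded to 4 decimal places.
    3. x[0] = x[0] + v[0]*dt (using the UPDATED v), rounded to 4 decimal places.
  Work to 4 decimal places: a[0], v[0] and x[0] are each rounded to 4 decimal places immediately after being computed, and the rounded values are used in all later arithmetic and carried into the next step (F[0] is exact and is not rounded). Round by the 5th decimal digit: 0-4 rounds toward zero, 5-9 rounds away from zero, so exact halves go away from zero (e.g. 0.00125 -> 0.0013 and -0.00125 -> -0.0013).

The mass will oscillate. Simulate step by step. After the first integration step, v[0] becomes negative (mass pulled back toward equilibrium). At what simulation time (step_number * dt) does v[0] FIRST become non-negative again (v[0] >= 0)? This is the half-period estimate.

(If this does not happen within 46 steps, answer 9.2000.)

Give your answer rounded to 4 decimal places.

Answer: 1.6000

Derivation:
Step 0: x=[9.5000] v=[0.0000]
Step 1: x=[9.1451] v=[-1.7743]
Step 2: x=[8.4901] v=[-3.2748]
Step 3: x=[7.6361] v=[-4.2700]
Step 4: x=[6.7148] v=[-4.6064]
Step 5: x=[5.8684] v=[-4.2321]
Step 6: x=[5.2274] v=[-3.2049]
Step 7: x=[4.8908] v=[-1.6832]
Step 8: x=[4.9104] v=[0.0982]
First v>=0 after going negative at step 8, time=1.6000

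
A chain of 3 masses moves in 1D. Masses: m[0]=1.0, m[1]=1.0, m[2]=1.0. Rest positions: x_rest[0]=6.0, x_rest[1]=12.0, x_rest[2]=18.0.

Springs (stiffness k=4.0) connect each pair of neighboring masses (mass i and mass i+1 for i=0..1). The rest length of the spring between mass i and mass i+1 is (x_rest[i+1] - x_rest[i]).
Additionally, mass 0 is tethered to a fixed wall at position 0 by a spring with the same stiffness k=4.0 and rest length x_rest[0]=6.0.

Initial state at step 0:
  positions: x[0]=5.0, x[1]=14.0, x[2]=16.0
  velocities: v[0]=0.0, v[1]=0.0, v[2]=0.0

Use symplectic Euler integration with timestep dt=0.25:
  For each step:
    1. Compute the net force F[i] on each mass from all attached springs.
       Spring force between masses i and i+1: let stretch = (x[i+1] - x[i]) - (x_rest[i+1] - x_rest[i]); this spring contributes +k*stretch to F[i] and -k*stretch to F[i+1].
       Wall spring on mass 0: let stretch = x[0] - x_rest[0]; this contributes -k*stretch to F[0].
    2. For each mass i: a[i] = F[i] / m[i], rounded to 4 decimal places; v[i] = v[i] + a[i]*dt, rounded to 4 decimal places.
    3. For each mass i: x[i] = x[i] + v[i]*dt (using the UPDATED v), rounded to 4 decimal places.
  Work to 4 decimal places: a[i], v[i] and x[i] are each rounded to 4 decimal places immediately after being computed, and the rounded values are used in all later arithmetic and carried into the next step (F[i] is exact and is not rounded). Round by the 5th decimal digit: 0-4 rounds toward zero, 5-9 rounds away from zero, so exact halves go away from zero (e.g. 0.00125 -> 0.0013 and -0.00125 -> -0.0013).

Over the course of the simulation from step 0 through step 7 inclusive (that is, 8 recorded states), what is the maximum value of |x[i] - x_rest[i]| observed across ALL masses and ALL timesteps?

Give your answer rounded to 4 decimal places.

Step 0: x=[5.0000 14.0000 16.0000] v=[0.0000 0.0000 0.0000]
Step 1: x=[6.0000 12.2500 17.0000] v=[4.0000 -7.0000 4.0000]
Step 2: x=[7.0625 10.1250 18.3125] v=[4.2500 -8.5000 5.2500]
Step 3: x=[7.1250 9.2813 19.0781] v=[0.2500 -3.3750 3.0625]
Step 4: x=[5.9453 10.3477 18.8945] v=[-4.7187 4.2655 -0.7343]
Step 5: x=[4.3799 12.4502 18.0742] v=[-6.2616 8.4099 -3.2811]
Step 6: x=[3.7371 13.9411 17.3479] v=[-2.5712 5.9636 -2.9051]
Step 7: x=[4.7110 13.7327 17.2699] v=[3.8957 -0.8336 -0.3119]
Max displacement = 2.7187

Answer: 2.7187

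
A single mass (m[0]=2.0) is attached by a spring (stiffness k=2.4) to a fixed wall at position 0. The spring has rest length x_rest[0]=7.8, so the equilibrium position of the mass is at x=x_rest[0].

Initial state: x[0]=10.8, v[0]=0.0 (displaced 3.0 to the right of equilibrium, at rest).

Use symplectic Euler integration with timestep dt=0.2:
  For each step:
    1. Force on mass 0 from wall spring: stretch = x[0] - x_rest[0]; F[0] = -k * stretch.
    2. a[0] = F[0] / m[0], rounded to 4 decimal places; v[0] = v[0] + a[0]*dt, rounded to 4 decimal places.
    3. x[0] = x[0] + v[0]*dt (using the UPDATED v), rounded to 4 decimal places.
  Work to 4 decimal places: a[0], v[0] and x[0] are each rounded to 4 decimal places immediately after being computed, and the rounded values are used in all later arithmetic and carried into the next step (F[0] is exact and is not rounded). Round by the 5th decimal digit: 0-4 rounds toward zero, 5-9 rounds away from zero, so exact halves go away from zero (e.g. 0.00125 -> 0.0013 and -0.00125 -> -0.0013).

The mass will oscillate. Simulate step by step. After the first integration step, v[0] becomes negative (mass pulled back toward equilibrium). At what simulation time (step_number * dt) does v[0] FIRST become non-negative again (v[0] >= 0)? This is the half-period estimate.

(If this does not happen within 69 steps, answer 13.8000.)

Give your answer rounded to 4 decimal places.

Answer: 3.0000

Derivation:
Step 0: x=[10.8000] v=[0.0000]
Step 1: x=[10.6560] v=[-0.7200]
Step 2: x=[10.3749] v=[-1.4054]
Step 3: x=[9.9702] v=[-2.0234]
Step 4: x=[9.4614] v=[-2.5442]
Step 5: x=[8.8728] v=[-2.9429]
Step 6: x=[8.2327] v=[-3.2004]
Step 7: x=[7.5719] v=[-3.3042]
Step 8: x=[6.9220] v=[-3.2495]
Step 9: x=[6.3142] v=[-3.0388]
Step 10: x=[5.7778] v=[-2.6822]
Step 11: x=[5.3384] v=[-2.1969]
Step 12: x=[5.0172] v=[-1.6061]
Step 13: x=[4.8296] v=[-0.9382]
Step 14: x=[4.7845] v=[-0.2253]
Step 15: x=[4.8842] v=[0.4984]
First v>=0 after going negative at step 15, time=3.0000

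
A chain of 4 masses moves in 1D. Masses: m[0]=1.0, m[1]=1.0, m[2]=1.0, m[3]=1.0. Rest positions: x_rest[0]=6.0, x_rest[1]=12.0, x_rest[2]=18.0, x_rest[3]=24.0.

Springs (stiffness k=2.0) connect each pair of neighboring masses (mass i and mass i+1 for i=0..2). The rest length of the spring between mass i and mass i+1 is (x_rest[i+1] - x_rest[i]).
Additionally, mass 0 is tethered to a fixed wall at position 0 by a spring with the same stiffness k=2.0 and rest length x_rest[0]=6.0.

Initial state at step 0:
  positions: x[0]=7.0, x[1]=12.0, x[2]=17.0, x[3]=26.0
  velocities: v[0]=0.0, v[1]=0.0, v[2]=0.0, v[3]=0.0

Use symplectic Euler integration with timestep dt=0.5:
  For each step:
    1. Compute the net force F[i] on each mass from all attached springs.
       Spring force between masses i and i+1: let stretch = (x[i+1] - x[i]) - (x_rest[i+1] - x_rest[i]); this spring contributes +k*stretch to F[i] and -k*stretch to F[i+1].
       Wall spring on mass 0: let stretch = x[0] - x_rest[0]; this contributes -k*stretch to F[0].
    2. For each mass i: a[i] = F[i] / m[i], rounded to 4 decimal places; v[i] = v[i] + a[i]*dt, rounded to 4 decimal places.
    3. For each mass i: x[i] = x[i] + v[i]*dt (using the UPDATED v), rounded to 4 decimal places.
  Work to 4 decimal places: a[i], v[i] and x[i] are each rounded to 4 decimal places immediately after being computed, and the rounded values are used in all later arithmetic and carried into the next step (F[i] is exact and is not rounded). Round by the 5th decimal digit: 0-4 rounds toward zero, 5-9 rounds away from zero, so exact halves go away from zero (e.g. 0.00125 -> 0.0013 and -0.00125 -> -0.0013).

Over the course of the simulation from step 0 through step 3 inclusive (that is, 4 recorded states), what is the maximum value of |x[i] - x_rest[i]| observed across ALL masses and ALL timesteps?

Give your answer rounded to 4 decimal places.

Step 0: x=[7.0000 12.0000 17.0000 26.0000] v=[0.0000 0.0000 0.0000 0.0000]
Step 1: x=[6.0000 12.0000 19.0000 24.5000] v=[-2.0000 0.0000 4.0000 -3.0000]
Step 2: x=[5.0000 12.5000 20.2500 23.2500] v=[-2.0000 1.0000 2.5000 -2.5000]
Step 3: x=[5.2500 13.1250 19.1250 23.5000] v=[0.5000 1.2500 -2.2500 0.5000]
Max displacement = 2.2500

Answer: 2.2500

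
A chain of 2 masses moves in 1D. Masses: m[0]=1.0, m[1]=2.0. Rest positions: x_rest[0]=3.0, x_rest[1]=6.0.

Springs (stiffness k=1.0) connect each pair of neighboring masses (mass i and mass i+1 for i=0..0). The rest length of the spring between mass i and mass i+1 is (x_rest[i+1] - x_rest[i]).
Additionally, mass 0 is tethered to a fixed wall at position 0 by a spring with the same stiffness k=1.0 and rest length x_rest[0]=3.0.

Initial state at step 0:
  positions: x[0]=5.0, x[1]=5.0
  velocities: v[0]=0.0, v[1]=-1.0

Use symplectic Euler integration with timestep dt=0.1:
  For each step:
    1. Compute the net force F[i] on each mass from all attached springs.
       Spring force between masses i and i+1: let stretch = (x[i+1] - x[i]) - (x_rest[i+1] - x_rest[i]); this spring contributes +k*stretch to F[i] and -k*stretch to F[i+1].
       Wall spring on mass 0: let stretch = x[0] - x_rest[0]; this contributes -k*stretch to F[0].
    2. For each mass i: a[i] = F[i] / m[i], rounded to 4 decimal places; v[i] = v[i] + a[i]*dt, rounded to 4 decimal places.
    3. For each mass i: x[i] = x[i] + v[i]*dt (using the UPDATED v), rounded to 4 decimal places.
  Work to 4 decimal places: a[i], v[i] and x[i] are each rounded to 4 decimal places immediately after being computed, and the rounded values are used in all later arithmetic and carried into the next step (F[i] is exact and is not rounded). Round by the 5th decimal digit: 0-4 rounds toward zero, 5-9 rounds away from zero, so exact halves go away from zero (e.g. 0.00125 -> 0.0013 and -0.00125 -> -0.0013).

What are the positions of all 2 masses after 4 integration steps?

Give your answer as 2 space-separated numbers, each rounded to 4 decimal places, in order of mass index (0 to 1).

Step 0: x=[5.0000 5.0000] v=[0.0000 -1.0000]
Step 1: x=[4.9500 4.9150] v=[-0.5000 -0.8500]
Step 2: x=[4.8502 4.8452] v=[-0.9985 -0.6983]
Step 3: x=[4.7018 4.7904] v=[-1.4840 -0.5481]
Step 4: x=[4.5073 4.7502] v=[-1.9453 -0.4025]

Answer: 4.5073 4.7502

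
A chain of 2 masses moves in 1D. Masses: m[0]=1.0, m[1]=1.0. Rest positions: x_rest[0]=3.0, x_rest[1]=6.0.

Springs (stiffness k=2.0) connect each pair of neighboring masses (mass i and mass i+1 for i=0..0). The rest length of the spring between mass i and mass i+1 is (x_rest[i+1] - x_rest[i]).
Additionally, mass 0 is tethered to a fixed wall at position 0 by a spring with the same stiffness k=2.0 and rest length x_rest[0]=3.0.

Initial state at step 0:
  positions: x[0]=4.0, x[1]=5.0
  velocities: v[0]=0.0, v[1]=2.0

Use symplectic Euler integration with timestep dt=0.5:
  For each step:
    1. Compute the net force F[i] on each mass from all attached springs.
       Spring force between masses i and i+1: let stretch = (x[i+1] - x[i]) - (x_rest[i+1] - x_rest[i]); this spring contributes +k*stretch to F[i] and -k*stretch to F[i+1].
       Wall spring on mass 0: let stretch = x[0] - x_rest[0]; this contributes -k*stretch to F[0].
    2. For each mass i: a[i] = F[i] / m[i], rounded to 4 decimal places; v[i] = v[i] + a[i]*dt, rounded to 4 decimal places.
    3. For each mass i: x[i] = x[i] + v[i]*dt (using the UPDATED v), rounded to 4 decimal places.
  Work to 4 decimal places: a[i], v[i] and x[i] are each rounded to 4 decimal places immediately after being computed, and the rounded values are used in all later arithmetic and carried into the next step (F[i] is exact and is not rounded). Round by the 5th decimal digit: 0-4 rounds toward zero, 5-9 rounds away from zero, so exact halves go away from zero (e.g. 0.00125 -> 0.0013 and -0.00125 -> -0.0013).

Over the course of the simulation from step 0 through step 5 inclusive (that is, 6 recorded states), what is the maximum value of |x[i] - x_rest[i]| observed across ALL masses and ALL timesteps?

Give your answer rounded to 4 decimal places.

Step 0: x=[4.0000 5.0000] v=[0.0000 2.0000]
Step 1: x=[2.5000 7.0000] v=[-3.0000 4.0000]
Step 2: x=[2.0000 8.2500] v=[-1.0000 2.5000]
Step 3: x=[3.6250 7.8750] v=[3.2500 -0.7500]
Step 4: x=[5.5625 6.8750] v=[3.8750 -2.0000]
Step 5: x=[5.3750 6.7188] v=[-0.3750 -0.3125]
Max displacement = 2.5625

Answer: 2.5625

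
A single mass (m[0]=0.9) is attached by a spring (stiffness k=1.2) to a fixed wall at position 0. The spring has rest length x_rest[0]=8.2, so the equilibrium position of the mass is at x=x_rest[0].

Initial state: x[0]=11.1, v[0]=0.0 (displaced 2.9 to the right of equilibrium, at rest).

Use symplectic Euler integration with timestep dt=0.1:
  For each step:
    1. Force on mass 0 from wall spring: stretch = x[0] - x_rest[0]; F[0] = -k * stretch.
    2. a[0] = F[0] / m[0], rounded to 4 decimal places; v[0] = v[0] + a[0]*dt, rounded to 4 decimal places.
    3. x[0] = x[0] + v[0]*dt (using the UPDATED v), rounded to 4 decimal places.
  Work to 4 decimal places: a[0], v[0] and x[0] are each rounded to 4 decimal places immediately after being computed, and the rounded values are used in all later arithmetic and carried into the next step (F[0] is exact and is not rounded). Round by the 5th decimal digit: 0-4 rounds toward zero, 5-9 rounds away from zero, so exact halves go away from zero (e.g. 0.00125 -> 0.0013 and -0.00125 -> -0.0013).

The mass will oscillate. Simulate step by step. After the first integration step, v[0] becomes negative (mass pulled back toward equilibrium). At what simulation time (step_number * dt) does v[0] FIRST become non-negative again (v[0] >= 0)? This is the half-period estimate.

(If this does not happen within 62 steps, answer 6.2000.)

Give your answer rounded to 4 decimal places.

Answer: 2.8000

Derivation:
Step 0: x=[11.1000] v=[0.0000]
Step 1: x=[11.0613] v=[-0.3867]
Step 2: x=[10.9845] v=[-0.7682]
Step 3: x=[10.8706] v=[-1.1395]
Step 4: x=[10.7210] v=[-1.4956]
Step 5: x=[10.5378] v=[-1.8317]
Step 6: x=[10.3235] v=[-2.1434]
Step 7: x=[10.0809] v=[-2.4265]
Step 8: x=[9.8132] v=[-2.6773]
Step 9: x=[9.5240] v=[-2.8924]
Step 10: x=[9.2171] v=[-3.0689]
Step 11: x=[8.8967] v=[-3.2045]
Step 12: x=[8.5670] v=[-3.2974]
Step 13: x=[8.2324] v=[-3.3463]
Step 14: x=[7.8973] v=[-3.3506]
Step 15: x=[7.5663] v=[-3.3102]
Step 16: x=[7.2437] v=[-3.2257]
Step 17: x=[6.9339] v=[-3.0982]
Step 18: x=[6.6410] v=[-2.9294]
Step 19: x=[6.3689] v=[-2.7215]
Step 20: x=[6.1212] v=[-2.4774]
Step 21: x=[5.9012] v=[-2.2002]
Step 22: x=[5.7118] v=[-1.8937]
Step 23: x=[5.5556] v=[-1.5619]
Step 24: x=[5.4347] v=[-1.2093]
Step 25: x=[5.3506] v=[-0.8406]
Step 26: x=[5.3045] v=[-0.4607]
Step 27: x=[5.2970] v=[-0.0746]
Step 28: x=[5.3283] v=[0.3125]
First v>=0 after going negative at step 28, time=2.8000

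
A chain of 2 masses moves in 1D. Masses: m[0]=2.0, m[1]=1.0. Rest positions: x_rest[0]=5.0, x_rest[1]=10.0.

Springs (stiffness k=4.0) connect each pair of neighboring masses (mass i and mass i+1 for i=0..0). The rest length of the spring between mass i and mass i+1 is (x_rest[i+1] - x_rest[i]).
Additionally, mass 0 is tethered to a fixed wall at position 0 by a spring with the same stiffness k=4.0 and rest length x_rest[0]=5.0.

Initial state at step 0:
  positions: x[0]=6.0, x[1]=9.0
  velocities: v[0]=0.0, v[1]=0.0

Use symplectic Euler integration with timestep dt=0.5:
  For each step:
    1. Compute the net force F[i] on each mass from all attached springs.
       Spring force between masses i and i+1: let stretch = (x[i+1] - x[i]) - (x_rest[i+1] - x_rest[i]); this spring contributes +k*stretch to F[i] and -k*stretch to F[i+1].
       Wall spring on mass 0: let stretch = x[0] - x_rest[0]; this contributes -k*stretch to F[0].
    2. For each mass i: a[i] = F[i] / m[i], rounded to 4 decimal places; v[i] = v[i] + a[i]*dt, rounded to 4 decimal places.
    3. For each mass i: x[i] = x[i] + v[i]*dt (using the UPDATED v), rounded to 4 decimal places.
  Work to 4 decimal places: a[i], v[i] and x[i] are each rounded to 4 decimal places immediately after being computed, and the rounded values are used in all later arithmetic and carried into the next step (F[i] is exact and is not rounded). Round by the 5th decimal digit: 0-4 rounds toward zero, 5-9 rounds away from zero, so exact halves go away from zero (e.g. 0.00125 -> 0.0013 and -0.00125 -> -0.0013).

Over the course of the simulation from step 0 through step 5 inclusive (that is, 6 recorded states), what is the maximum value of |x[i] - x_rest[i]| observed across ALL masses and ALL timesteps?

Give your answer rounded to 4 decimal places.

Answer: 1.7500

Derivation:
Step 0: x=[6.0000 9.0000] v=[0.0000 0.0000]
Step 1: x=[4.5000 11.0000] v=[-3.0000 4.0000]
Step 2: x=[4.0000 11.5000] v=[-1.0000 1.0000]
Step 3: x=[5.2500 9.5000] v=[2.5000 -4.0000]
Step 4: x=[6.0000 8.2500] v=[1.5000 -2.5000]
Step 5: x=[4.8750 9.7500] v=[-2.2500 3.0000]
Max displacement = 1.7500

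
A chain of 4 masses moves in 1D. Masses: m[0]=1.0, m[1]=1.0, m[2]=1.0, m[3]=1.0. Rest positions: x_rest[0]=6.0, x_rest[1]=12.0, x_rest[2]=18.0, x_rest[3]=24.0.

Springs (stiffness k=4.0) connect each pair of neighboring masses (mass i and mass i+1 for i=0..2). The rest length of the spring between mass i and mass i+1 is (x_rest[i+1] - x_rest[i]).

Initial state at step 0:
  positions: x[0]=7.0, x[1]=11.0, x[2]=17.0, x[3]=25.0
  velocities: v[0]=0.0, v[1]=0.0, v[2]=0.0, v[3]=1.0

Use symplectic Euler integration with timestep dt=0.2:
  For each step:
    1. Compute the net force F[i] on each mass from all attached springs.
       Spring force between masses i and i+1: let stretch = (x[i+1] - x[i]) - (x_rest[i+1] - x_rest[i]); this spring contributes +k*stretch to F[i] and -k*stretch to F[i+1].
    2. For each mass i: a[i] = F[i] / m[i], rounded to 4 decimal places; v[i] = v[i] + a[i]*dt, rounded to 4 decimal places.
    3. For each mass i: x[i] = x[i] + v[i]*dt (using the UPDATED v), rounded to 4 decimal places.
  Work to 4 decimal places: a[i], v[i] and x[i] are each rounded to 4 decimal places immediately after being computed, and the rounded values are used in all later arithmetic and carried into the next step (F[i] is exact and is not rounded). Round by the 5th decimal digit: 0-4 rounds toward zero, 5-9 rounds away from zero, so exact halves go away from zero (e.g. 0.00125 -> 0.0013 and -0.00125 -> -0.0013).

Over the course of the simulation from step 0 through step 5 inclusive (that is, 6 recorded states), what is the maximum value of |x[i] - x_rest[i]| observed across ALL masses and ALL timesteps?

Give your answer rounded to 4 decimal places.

Answer: 1.4152

Derivation:
Step 0: x=[7.0000 11.0000 17.0000 25.0000] v=[0.0000 0.0000 0.0000 1.0000]
Step 1: x=[6.6800 11.3200 17.3200 24.8800] v=[-1.6000 1.6000 1.6000 -0.6000]
Step 2: x=[6.1424 11.8576 17.8896 24.5104] v=[-2.6880 2.6880 2.8480 -1.8480]
Step 3: x=[5.5592 12.4459 18.5534 24.0415] v=[-2.9158 2.9414 3.3190 -2.3446]
Step 4: x=[5.1179 12.9095 19.1181 23.6545] v=[-2.2064 2.3180 2.8235 -1.9351]
Step 5: x=[4.9633 13.1198 19.4152 23.5017] v=[-0.7731 1.0516 1.4857 -0.7642]
Max displacement = 1.4152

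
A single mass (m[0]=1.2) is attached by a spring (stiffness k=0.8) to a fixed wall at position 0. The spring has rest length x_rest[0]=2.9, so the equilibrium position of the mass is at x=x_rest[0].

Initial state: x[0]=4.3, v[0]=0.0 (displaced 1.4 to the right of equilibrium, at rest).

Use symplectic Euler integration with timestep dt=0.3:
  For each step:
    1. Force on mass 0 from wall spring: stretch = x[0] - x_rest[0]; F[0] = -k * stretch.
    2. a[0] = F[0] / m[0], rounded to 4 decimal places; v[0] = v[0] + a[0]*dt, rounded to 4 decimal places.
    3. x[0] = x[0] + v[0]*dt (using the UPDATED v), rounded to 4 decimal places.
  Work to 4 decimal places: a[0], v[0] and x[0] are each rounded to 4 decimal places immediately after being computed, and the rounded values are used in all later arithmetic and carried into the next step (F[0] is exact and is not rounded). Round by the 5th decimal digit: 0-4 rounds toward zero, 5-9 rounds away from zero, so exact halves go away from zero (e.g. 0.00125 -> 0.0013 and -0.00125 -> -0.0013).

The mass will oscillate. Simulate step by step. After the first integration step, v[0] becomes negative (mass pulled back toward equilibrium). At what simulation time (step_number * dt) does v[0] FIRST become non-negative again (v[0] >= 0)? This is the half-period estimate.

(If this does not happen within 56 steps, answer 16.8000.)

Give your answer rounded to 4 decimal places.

Step 0: x=[4.3000] v=[0.0000]
Step 1: x=[4.2160] v=[-0.2800]
Step 2: x=[4.0530] v=[-0.5432]
Step 3: x=[3.8209] v=[-0.7738]
Step 4: x=[3.5335] v=[-0.9580]
Step 5: x=[3.2081] v=[-1.0847]
Step 6: x=[2.8642] v=[-1.1463]
Step 7: x=[2.5225] v=[-1.1391]
Step 8: x=[2.2034] v=[-1.0636]
Step 9: x=[1.9261] v=[-0.9243]
Step 10: x=[1.7073] v=[-0.7295]
Step 11: x=[1.5600] v=[-0.4910]
Step 12: x=[1.4931] v=[-0.2230]
Step 13: x=[1.5106] v=[0.0584]
First v>=0 after going negative at step 13, time=3.9000

Answer: 3.9000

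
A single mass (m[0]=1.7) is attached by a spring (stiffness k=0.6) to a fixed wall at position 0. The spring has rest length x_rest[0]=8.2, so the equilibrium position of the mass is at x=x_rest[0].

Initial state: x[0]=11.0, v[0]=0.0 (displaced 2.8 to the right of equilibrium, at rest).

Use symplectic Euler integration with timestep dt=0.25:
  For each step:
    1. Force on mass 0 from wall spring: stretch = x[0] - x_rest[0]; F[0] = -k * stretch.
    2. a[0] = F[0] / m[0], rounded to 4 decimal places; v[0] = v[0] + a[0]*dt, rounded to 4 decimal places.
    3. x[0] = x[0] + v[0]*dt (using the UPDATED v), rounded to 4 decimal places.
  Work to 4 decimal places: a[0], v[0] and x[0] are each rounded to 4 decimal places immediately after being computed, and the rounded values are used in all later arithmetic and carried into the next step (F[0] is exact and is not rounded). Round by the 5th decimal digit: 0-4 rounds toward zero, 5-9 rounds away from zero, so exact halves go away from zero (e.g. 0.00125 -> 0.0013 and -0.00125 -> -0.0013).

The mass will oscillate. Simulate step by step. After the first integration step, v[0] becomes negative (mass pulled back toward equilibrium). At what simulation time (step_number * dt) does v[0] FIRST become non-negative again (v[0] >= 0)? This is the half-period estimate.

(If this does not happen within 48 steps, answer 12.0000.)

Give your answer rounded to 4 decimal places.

Answer: 5.5000

Derivation:
Step 0: x=[11.0000] v=[0.0000]
Step 1: x=[10.9382] v=[-0.2471]
Step 2: x=[10.8160] v=[-0.4887]
Step 3: x=[10.6361] v=[-0.7195]
Step 4: x=[10.4025] v=[-0.9345]
Step 5: x=[10.1203] v=[-1.1289]
Step 6: x=[9.7957] v=[-1.2984]
Step 7: x=[9.4359] v=[-1.4392]
Step 8: x=[9.0488] v=[-1.5483]
Step 9: x=[8.6430] v=[-1.6232]
Step 10: x=[8.2274] v=[-1.6623]
Step 11: x=[7.8112] v=[-1.6647]
Step 12: x=[7.4036] v=[-1.6304]
Step 13: x=[7.0136] v=[-1.5601]
Step 14: x=[6.6498] v=[-1.4554]
Step 15: x=[6.3202] v=[-1.3186]
Step 16: x=[6.0320] v=[-1.1527]
Step 17: x=[5.7917] v=[-0.9614]
Step 18: x=[5.6045] v=[-0.7489]
Step 19: x=[5.4745] v=[-0.5199]
Step 20: x=[5.4047] v=[-0.2794]
Step 21: x=[5.3965] v=[-0.0328]
Step 22: x=[5.4502] v=[0.2146]
First v>=0 after going negative at step 22, time=5.5000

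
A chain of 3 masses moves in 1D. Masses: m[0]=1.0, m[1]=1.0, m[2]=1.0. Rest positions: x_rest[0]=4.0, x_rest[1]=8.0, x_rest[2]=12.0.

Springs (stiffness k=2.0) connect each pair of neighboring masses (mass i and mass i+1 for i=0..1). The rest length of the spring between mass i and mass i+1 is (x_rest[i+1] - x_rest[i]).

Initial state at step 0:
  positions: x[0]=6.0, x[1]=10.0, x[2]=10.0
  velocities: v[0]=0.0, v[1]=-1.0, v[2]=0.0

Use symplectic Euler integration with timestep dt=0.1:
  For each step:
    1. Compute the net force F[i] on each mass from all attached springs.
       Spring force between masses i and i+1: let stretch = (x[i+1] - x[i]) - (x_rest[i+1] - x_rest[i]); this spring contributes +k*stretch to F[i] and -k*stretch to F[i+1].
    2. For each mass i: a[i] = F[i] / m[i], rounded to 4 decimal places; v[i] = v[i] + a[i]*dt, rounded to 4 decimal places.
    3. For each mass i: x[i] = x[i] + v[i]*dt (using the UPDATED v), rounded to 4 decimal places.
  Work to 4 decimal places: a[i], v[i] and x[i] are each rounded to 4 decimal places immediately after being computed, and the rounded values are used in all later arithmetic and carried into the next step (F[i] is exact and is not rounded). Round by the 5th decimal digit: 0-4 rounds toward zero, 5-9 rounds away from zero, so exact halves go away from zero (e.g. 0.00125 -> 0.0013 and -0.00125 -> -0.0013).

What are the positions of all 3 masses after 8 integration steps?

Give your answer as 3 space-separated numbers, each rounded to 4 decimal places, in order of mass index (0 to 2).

Answer: 5.5793 7.4834 12.1376

Derivation:
Step 0: x=[6.0000 10.0000 10.0000] v=[0.0000 -1.0000 0.0000]
Step 1: x=[6.0000 9.8200 10.0800] v=[0.0000 -1.8000 0.8000]
Step 2: x=[5.9964 9.5688 10.2348] v=[-0.0360 -2.5120 1.5480]
Step 3: x=[5.9843 9.2595 10.4563] v=[-0.1215 -3.0933 2.2148]
Step 4: x=[5.9577 8.9086 10.7338] v=[-0.2665 -3.5090 2.7754]
Step 5: x=[5.9101 8.5352 11.0548] v=[-0.4763 -3.7341 3.2104]
Step 6: x=[5.8350 8.1597 11.4055] v=[-0.7513 -3.7552 3.5065]
Step 7: x=[5.7264 7.8026 11.7712] v=[-1.0864 -3.5710 3.6573]
Step 8: x=[5.5793 7.4834 12.1376] v=[-1.4712 -3.1925 3.6636]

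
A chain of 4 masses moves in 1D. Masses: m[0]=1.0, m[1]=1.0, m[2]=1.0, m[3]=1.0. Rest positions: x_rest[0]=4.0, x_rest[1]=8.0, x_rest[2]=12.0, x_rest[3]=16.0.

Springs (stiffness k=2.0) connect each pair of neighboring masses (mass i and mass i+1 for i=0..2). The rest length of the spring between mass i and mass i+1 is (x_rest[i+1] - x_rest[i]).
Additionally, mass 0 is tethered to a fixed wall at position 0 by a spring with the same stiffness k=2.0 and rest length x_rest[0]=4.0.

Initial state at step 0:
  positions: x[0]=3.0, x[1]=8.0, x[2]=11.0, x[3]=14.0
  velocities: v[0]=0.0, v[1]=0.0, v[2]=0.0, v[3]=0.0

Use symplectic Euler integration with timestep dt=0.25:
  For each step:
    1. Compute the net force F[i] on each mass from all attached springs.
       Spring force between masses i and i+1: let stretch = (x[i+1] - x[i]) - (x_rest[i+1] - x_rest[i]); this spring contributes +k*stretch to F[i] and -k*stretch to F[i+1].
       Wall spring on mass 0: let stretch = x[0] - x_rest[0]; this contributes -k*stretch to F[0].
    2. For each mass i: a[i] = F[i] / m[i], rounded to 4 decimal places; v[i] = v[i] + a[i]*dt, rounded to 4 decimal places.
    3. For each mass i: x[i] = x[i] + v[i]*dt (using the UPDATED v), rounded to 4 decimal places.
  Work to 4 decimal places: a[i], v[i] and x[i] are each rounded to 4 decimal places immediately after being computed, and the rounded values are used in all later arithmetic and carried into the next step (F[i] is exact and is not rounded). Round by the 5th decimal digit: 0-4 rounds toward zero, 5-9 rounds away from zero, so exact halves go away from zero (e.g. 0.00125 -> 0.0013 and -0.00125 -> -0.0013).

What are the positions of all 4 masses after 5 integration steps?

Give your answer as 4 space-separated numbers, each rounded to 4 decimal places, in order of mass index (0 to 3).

Step 0: x=[3.0000 8.0000 11.0000 14.0000] v=[0.0000 0.0000 0.0000 0.0000]
Step 1: x=[3.2500 7.7500 11.0000 14.1250] v=[1.0000 -1.0000 0.0000 0.5000]
Step 2: x=[3.6563 7.3438 10.9844 14.3594] v=[1.6250 -1.6250 -0.0625 0.9375]
Step 3: x=[4.0665 6.9317 10.9356 14.6719] v=[1.6406 -1.6485 -0.1953 1.2500]
Step 4: x=[4.3265 6.6619 10.8533 15.0174] v=[1.0400 -1.0792 -0.3291 1.3819]
Step 5: x=[4.3376 6.6241 10.7676 15.3424] v=[0.0445 -0.1512 -0.3428 1.2999]

Answer: 4.3376 6.6241 10.7676 15.3424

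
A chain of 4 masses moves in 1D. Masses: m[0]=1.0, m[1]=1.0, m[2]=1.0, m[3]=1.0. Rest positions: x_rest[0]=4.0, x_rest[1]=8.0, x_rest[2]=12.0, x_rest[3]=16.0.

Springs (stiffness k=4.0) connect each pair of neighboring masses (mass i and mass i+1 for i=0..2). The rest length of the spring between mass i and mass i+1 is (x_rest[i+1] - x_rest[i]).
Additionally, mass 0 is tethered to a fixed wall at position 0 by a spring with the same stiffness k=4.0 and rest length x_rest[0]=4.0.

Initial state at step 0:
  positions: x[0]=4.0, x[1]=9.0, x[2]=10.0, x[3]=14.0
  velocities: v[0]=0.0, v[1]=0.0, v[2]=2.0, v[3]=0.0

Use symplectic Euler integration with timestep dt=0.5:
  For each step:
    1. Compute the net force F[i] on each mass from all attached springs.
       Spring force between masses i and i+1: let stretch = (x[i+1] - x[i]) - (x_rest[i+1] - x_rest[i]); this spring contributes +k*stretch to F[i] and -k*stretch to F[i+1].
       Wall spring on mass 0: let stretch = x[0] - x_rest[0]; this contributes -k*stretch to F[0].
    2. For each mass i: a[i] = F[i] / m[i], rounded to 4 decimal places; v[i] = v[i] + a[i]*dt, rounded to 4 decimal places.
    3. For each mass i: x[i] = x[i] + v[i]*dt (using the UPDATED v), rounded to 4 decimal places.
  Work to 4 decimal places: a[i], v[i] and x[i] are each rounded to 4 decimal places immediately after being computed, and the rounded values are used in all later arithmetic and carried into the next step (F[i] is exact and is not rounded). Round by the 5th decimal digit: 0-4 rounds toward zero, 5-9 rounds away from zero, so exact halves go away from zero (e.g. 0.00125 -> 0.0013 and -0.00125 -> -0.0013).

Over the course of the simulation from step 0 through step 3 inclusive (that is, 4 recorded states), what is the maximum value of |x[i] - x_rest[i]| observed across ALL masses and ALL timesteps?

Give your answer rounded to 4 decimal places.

Answer: 3.0000

Derivation:
Step 0: x=[4.0000 9.0000 10.0000 14.0000] v=[0.0000 0.0000 2.0000 0.0000]
Step 1: x=[5.0000 5.0000 14.0000 14.0000] v=[2.0000 -8.0000 8.0000 0.0000]
Step 2: x=[1.0000 10.0000 9.0000 18.0000] v=[-8.0000 10.0000 -10.0000 8.0000]
Step 3: x=[5.0000 5.0000 14.0000 17.0000] v=[8.0000 -10.0000 10.0000 -2.0000]
Max displacement = 3.0000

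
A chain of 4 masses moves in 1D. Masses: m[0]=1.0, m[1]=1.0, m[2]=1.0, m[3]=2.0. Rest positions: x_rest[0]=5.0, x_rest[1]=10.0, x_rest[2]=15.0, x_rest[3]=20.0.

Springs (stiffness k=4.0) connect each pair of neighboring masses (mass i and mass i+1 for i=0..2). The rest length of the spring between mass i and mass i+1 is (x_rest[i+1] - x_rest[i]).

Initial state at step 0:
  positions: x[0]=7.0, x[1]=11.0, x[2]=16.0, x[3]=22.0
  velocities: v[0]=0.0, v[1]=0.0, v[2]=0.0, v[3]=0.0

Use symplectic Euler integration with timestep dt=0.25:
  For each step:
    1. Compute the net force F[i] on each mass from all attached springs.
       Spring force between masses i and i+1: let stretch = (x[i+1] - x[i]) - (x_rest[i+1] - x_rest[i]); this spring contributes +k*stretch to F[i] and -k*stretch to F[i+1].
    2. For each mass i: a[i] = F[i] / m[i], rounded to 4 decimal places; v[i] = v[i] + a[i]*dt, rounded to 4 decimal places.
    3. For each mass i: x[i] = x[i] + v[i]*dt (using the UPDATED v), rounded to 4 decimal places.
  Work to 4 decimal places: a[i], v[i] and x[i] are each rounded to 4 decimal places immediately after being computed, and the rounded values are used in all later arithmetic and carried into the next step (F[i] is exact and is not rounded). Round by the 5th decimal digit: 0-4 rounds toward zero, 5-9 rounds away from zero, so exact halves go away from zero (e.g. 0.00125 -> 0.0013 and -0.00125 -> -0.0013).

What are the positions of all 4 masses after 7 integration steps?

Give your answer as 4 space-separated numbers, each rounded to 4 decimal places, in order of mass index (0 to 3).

Answer: 6.9827 11.4829 16.3772 21.5787

Derivation:
Step 0: x=[7.0000 11.0000 16.0000 22.0000] v=[0.0000 0.0000 0.0000 0.0000]
Step 1: x=[6.7500 11.2500 16.2500 21.8750] v=[-1.0000 1.0000 1.0000 -0.5000]
Step 2: x=[6.3750 11.6250 16.6563 21.6719] v=[-1.5000 1.5000 1.6250 -0.8125]
Step 3: x=[6.0625 11.9453 17.0586 21.4668] v=[-1.2500 1.2813 1.6093 -0.8203]
Step 4: x=[5.9707 12.0733 17.2847 21.3357] v=[-0.3672 0.5118 0.9042 -0.5244]
Step 5: x=[6.1546 11.9785 17.2207 21.3232] v=[0.7354 -0.3794 -0.2562 -0.0499]
Step 6: x=[6.5444 11.7382 16.8717 21.4229] v=[1.5593 -0.9611 -1.3959 0.3989]
Step 7: x=[6.9827 11.4829 16.3772 21.5787] v=[1.7531 -1.0214 -1.9782 0.6233]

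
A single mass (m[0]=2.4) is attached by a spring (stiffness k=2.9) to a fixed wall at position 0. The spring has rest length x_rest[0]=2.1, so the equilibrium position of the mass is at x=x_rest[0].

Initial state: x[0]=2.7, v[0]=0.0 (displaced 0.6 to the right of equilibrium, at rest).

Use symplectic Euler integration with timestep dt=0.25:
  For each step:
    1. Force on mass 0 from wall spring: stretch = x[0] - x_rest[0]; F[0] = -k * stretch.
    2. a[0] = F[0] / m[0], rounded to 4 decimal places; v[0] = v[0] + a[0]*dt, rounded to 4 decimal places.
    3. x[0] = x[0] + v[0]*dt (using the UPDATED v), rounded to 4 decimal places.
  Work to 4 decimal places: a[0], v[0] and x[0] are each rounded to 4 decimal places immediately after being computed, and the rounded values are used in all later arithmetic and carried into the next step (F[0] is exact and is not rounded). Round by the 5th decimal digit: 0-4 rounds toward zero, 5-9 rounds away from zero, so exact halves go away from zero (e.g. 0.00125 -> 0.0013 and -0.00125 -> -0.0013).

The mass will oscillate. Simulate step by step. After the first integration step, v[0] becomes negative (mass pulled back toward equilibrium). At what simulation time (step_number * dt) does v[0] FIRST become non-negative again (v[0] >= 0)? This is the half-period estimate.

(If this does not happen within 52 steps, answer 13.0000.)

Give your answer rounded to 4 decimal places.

Step 0: x=[2.7000] v=[0.0000]
Step 1: x=[2.6547] v=[-0.1813]
Step 2: x=[2.5675] v=[-0.3489]
Step 3: x=[2.4450] v=[-0.4901]
Step 4: x=[2.2964] v=[-0.5943]
Step 5: x=[2.1330] v=[-0.6536]
Step 6: x=[1.9671] v=[-0.6636]
Step 7: x=[1.8112] v=[-0.6235]
Step 8: x=[1.6771] v=[-0.5363]
Step 9: x=[1.5750] v=[-0.4086]
Step 10: x=[1.5125] v=[-0.2500]
Step 11: x=[1.4944] v=[-0.0725]
Step 12: x=[1.5220] v=[0.1105]
First v>=0 after going negative at step 12, time=3.0000

Answer: 3.0000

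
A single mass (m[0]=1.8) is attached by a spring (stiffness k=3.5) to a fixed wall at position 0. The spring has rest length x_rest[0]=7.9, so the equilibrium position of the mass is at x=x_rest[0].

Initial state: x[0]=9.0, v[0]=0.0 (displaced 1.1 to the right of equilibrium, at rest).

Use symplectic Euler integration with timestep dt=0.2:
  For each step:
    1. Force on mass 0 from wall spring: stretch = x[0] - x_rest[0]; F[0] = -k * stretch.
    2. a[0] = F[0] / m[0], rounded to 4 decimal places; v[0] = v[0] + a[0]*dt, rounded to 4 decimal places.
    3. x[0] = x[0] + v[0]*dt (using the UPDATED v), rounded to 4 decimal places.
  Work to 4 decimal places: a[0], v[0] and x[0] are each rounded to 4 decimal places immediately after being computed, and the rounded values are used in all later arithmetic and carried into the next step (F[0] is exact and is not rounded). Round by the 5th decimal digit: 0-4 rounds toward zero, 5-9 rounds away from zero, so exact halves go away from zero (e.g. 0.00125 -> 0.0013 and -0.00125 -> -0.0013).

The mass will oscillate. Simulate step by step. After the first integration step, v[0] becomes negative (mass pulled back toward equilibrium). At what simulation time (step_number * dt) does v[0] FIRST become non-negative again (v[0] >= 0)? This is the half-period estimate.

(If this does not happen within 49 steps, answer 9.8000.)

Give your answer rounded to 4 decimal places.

Answer: 2.4000

Derivation:
Step 0: x=[9.0000] v=[0.0000]
Step 1: x=[8.9144] v=[-0.4278]
Step 2: x=[8.7499] v=[-0.8223]
Step 3: x=[8.5193] v=[-1.1528]
Step 4: x=[8.2406] v=[-1.3936]
Step 5: x=[7.9354] v=[-1.5261]
Step 6: x=[7.6274] v=[-1.5399]
Step 7: x=[7.3406] v=[-1.4339]
Step 8: x=[7.0973] v=[-1.2164]
Step 9: x=[6.9165] v=[-0.9042]
Step 10: x=[6.8122] v=[-0.5217]
Step 11: x=[6.7925] v=[-0.0987]
Step 12: x=[6.8589] v=[0.3320]
First v>=0 after going negative at step 12, time=2.4000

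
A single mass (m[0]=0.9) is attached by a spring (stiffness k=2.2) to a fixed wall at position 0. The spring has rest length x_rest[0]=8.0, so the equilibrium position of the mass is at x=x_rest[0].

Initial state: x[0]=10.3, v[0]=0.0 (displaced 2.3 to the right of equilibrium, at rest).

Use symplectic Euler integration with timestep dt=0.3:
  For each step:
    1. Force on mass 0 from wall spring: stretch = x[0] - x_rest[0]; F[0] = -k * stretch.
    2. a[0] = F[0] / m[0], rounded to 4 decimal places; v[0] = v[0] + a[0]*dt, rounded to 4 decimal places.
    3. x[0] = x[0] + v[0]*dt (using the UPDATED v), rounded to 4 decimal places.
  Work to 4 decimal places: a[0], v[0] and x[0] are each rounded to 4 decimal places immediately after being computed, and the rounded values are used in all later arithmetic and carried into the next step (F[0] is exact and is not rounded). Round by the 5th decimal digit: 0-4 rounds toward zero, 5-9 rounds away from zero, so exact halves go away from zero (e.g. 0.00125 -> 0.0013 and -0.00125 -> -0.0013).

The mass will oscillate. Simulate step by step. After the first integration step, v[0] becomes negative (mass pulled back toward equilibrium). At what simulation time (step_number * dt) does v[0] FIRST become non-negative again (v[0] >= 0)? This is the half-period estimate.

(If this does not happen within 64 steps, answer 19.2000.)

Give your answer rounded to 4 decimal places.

Answer: 2.1000

Derivation:
Step 0: x=[10.3000] v=[0.0000]
Step 1: x=[9.7940] v=[-1.6867]
Step 2: x=[8.8933] v=[-3.0023]
Step 3: x=[7.7961] v=[-3.6574]
Step 4: x=[6.7437] v=[-3.5079]
Step 5: x=[5.9677] v=[-2.5866]
Step 6: x=[5.6388] v=[-1.0963]
Step 7: x=[5.8294] v=[0.6352]
First v>=0 after going negative at step 7, time=2.1000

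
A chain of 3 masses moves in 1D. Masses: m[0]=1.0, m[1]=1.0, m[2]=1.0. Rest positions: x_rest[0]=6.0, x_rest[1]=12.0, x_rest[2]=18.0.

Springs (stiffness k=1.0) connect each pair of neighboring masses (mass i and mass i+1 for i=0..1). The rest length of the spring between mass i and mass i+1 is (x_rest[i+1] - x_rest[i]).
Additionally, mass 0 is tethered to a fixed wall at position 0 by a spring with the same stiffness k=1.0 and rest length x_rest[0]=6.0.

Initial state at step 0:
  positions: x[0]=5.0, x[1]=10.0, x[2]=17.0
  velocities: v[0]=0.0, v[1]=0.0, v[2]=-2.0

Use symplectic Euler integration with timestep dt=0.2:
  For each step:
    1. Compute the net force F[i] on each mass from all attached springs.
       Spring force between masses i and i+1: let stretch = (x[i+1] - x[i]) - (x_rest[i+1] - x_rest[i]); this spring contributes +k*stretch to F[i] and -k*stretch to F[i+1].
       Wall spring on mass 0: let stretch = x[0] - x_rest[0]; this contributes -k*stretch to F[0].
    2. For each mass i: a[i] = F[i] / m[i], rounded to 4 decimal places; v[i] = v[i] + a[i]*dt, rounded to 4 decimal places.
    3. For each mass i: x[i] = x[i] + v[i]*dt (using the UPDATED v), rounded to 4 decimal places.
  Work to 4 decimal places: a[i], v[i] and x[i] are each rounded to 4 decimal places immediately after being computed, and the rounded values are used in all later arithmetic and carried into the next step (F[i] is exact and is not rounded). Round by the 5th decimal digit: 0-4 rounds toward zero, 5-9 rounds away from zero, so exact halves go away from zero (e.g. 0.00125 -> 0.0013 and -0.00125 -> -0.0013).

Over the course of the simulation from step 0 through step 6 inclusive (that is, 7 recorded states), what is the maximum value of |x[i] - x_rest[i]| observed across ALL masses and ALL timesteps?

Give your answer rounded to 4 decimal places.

Step 0: x=[5.0000 10.0000 17.0000] v=[0.0000 0.0000 -2.0000]
Step 1: x=[5.0000 10.0800 16.5600] v=[0.0000 0.4000 -2.2000]
Step 2: x=[5.0032 10.2160 16.1008] v=[0.0160 0.6800 -2.2960]
Step 3: x=[5.0148 10.3789 15.6462] v=[0.0579 0.8144 -2.2730]
Step 4: x=[5.0404 10.5379 15.2209] v=[0.1278 0.7950 -2.1265]
Step 5: x=[5.0842 10.6643 14.8483] v=[0.2192 0.6321 -1.8631]
Step 6: x=[5.1479 10.7349 14.5483] v=[0.3184 0.3529 -1.4999]
Max displacement = 3.4517

Answer: 3.4517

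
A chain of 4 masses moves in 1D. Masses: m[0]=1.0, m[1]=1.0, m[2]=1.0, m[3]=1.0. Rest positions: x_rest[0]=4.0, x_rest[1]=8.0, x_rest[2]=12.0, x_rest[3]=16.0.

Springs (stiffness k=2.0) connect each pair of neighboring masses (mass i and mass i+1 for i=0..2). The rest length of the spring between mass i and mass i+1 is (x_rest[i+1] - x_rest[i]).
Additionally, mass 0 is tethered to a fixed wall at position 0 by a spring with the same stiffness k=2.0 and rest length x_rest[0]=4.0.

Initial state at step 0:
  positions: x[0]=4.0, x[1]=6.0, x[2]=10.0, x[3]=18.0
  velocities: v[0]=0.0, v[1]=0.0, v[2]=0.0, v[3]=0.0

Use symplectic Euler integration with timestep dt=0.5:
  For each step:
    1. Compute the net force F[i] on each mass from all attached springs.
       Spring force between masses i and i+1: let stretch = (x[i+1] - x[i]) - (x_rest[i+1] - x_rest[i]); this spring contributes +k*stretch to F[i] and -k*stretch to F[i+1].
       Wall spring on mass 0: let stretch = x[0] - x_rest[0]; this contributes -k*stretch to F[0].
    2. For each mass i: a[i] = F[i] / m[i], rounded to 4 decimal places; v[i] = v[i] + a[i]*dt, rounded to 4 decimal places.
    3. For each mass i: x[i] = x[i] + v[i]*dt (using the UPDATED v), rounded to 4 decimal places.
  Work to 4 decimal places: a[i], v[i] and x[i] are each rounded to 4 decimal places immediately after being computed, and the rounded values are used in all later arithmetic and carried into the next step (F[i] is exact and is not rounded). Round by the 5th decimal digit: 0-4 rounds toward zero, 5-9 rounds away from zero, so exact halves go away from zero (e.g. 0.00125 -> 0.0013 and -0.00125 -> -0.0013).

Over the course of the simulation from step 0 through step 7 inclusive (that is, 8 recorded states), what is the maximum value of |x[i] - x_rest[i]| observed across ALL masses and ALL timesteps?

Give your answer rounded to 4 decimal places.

Step 0: x=[4.0000 6.0000 10.0000 18.0000] v=[0.0000 0.0000 0.0000 0.0000]
Step 1: x=[3.0000 7.0000 12.0000 16.0000] v=[-2.0000 2.0000 4.0000 -4.0000]
Step 2: x=[2.5000 8.5000 13.5000 14.0000] v=[-1.0000 3.0000 3.0000 -4.0000]
Step 3: x=[3.7500 9.5000 12.7500 13.7500] v=[2.5000 2.0000 -1.5000 -0.5000]
Step 4: x=[6.0000 9.2500 10.8750 15.0000] v=[4.5000 -0.5000 -3.7500 2.5000]
Step 5: x=[6.8750 8.1875 10.2500 16.1875] v=[1.7500 -2.1250 -1.2500 2.3750]
Step 6: x=[4.9688 7.5000 11.5625 16.4063] v=[-3.8125 -1.3750 2.6250 0.4375]
Step 7: x=[1.8438 7.5782 13.2657 16.2032] v=[-6.2501 0.1563 3.4063 -0.4063]
Max displacement = 2.8750

Answer: 2.8750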